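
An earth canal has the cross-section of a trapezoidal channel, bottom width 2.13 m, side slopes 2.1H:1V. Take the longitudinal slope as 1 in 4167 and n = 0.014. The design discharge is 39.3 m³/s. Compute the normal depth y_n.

y_n = 3.05 m

Manning's equation rearranged: A R^(2/3) = nQ / (1·√S) = 0.014 × 39.3 / (√0.00024) = 35.52.
Trying y = 2.11 m: A R^(2/3) = 15.27 — low.
Trying y = 3.68 m: A R^(2/3) = 55.35 — high.
Trying y = 3.05 m: A R^(2/3) = 35.54 — ≈ 35.52.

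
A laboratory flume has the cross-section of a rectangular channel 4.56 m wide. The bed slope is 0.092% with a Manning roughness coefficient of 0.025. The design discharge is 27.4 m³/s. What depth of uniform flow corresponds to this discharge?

Manning's equation rearranged: A R^(2/3) = nQ / (1·√S) = 0.025 × 27.4 / (√0.00092) = 22.58.
Try y = 4.48 m: A R^(2/3) = 26.9 — high.
Try y = 3.89 m: A R^(2/3) = 22.59 — matches.

y_n = 3.89 m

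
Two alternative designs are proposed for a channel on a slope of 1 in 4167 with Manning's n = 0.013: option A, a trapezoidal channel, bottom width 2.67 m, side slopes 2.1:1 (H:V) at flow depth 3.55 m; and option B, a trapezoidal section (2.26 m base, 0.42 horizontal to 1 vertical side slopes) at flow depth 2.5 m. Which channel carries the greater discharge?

Channel A: With bottom width b = 2.67 m and side slope z = 2.1: A = (b + zy)y = (2.67 + 2.1×3.55)×3.55 = 35.94 m²; P = b + 2y√(1+z²) = 2.67 + 2×3.55×2.326 = 19.18 m. Hydraulic radius R = A/P = 35.94/19.18 = 1.874 m. Q_A = (1/0.013)·35.94·1.874^(2/3)·√0.00024 = 65.1 m³/s.
Channel B: With bottom width b = 2.26 m and side slope z = 0.42: A = (b + zy)y = (2.26 + 0.42×2.5)×2.5 = 8.275 m²; P = b + 2y√(1+z²) = 2.26 + 2×2.5×1.085 = 7.683 m. Hydraulic radius R = A/P = 8.275/7.683 = 1.077 m. Q_B = (1/0.013)·8.275·1.077^(2/3)·√0.00024 = 10.36 m³/s.
Q_A = 65.1 m³/s vs Q_B = 10.36 m³/s, so channel A carries more.

channel A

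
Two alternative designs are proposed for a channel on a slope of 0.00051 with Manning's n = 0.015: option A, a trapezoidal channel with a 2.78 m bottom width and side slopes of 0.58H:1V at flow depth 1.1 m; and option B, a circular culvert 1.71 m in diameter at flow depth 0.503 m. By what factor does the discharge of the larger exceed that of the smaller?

Channel A: With bottom width b = 2.78 m and side slope z = 0.58: A = (b + zy)y = (2.78 + 0.58×1.1)×1.1 = 3.76 m²; P = b + 2y√(1+z²) = 2.78 + 2×1.1×1.156 = 5.323 m. Hydraulic radius R = A/P = 3.76/5.323 = 0.7063 m. Q_A = (1/0.015)·3.76·0.7063^(2/3)·√0.00051 = 4.489 m³/s.
Channel B: For a circular section of diameter D = 1.71 m at depth y = 0.503 m, the central angle is θ = 2 arccos(1 − 2y/D) = 2.293 rad. Then A = (D²/8)(θ − sin θ) = 0.5638 m² and P = Dθ/2 = 1.96 m. Hydraulic radius R = A/P = 0.5638/1.96 = 0.2876 m. Q_B = (1/0.015)·0.5638·0.2876^(2/3)·√0.00051 = 0.3699 m³/s.
The larger discharge is 4.489 m³/s and the smaller is 0.3699 m³/s; the ratio is 12.1.

12.1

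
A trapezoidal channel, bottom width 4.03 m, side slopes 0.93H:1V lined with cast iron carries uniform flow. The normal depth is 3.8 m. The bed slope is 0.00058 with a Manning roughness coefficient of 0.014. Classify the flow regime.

With bottom width b = 4.03 m and side slope z = 0.93: A = (b + zy)y = (4.03 + 0.93×3.8)×3.8 = 28.74 m²; P = b + 2y√(1+z²) = 4.03 + 2×3.8×1.366 = 14.41 m.
Hydraulic radius R = A/P = 28.74/14.41 = 1.995 m.
V = (1/n) R^(2/3) √S = (1/0.014) × 1.995^(2/3) × √0.00058 = 2.726 m/s. Hydraulic depth D_h = A/T = 28.74/11.1 = 2.59 m.
Froude number Fr = V/√(g·D_h) = 2.726/√(9.81×2.59) = 0.541, which is less than 1, so the flow is subcritical.

subcritical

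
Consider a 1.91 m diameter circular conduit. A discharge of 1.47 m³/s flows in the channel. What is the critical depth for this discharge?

y_c = 0.576 m

At critical depth, Q² T / (g A³) = 1, i.e. A³/T = Q²/g = 1.47²/9.81 = 0.2203.
Trying y = 0.414 m: A³/T = 0.06087 — too small.
Trying y = 0.685 m: A³/T = 0.4304 — too large.
Trying y = 0.576 m: A³/T = 0.2203 — ≈ 0.2203.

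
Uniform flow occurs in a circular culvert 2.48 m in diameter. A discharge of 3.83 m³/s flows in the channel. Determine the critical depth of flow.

At critical depth, Q² T / (g A³) = 1, i.e. A³/T = Q²/g = 3.83²/9.81 = 1.495.
At y = 0.644 m: A³/T = 0.4547 — low.
At y = 0.972 m: A³/T = 2.236 — high.
At y = 0.876 m: A³/T = 1.498 — close enough.

y_c = 0.876 m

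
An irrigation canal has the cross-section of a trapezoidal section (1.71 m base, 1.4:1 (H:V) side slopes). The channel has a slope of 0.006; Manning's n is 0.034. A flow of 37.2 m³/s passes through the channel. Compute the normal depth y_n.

y_n = 2.58 m

Manning's equation rearranged: A R^(2/3) = nQ / (1·√S) = 0.034 × 37.2 / (√0.006) = 16.33.
Try y = 2.31 m: A R^(2/3) = 12.77 — low.
Try y = 3.16 m: A R^(2/3) = 25.85 — high.
Try y = 2.58 m: A R^(2/3) = 16.33 — close enough.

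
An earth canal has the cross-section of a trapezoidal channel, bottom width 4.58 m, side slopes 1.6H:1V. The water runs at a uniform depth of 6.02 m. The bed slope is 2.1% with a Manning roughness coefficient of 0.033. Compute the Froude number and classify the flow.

With bottom width b = 4.58 m and side slope z = 1.6: A = (b + zy)y = (4.58 + 1.6×6.02)×6.02 = 85.56 m²; P = b + 2y√(1+z²) = 4.58 + 2×6.02×1.887 = 27.3 m.
Hydraulic radius R = A/P = 85.56/27.3 = 3.134 m.
V = (1/n) R^(2/3) √S = (1/0.033) × 3.134^(2/3) × √0.021 = 9.405 m/s. Hydraulic depth D_h = A/T = 85.56/23.84 = 3.588 m.
Froude number Fr = V/√(g·D_h) = 9.405/√(9.81×3.588) = 1.59, which is greater than 1, so the flow is supercritical.

supercritical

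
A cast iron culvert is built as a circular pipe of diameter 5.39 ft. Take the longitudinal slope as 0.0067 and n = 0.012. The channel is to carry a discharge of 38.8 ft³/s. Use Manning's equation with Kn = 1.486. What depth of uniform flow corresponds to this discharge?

y_n = 1.35 ft

Manning's equation rearranged: A R^(2/3) = nQ / (1.486·√S) = 0.012 × 38.8 / (1.486 × √0.0067) = 3.828.
Try y = 1.56 ft: A R^(2/3) = 5.085 — over.
Try y = 1.03 ft: A R^(2/3) = 2.223 — short.
Try y = 1.35 ft: A R^(2/3) = 3.827 — ≈ 3.828.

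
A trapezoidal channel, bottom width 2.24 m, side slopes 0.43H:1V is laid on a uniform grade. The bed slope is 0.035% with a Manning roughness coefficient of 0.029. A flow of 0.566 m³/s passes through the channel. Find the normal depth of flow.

y_n = 0.615 m

Manning's equation rearranged: A R^(2/3) = nQ / (1·√S) = 0.029 × 0.566 / (√0.00035) = 0.8774.
Try y = 0.449 m: A R^(2/3) = 0.5317 — too small.
Try y = 0.775 m: A R^(2/3) = 1.269 — too large.
Try y = 0.615 m: A R^(2/3) = 0.878 — ≈ 0.8774.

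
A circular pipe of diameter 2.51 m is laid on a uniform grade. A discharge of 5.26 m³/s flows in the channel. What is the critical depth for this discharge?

y_c = 1.03 m

At critical depth, Q² T / (g A³) = 1, i.e. A³/T = Q²/g = 5.26²/9.81 = 2.82.
Try y = 1.25 m: A³/T = 5.942 — too large.
Try y = 0.875 m: A³/T = 1.512 — too small.
Try y = 1.03 m: A³/T = 2.832 — matches.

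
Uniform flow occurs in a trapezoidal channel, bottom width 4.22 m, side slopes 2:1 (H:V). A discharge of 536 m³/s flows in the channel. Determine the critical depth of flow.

y_c = 5.85 m

At critical depth, Q² T / (g A³) = 1, i.e. A³/T = Q²/g = 536²/9.81 = 29290.
Trying y = 4.47 m: A³/T = 9211 — low.
Trying y = 7.45 m: A³/T = 84960 — high.
Trying y = 5.85 m: A³/T = 29250 — ≈ 29290.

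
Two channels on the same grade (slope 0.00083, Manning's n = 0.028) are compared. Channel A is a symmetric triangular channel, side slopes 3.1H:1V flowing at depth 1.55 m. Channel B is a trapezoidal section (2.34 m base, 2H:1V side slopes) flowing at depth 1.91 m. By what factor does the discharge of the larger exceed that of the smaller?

2.04

Channel A: For a triangular section with side slope z = 3.1: A = zy² = 3.1×1.55² = 7.448 m²; P = 2y√(1+z²) = 2×1.55×3.257 = 10.1 m. Hydraulic radius R = A/P = 7.448/10.1 = 0.7376 m. Q_A = (1/0.028)·7.448·0.7376^(2/3)·√0.00083 = 6.256 m³/s.
Channel B: With bottom width b = 2.34 m and side slope z = 2: A = (b + zy)y = (2.34 + 2×1.91)×1.91 = 11.77 m²; P = b + 2y√(1+z²) = 2.34 + 2×1.91×2.236 = 10.88 m. Hydraulic radius R = A/P = 11.77/10.88 = 1.081 m. Q_B = (1/0.028)·11.77·1.081^(2/3)·√0.00083 = 12.75 m³/s.
The larger discharge is 12.75 m³/s and the smaller is 6.256 m³/s; the ratio is 2.04.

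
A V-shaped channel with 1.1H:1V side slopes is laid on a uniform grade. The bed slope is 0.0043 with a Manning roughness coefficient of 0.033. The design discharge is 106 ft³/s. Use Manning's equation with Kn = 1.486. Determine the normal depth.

Manning's equation rearranged: A R^(2/3) = nQ / (1.486·√S) = 0.033 × 106 / (1.486 × √0.0043) = 35.9.
At y = 5.33 ft: A R^(2/3) = 49.14 — high.
At y = 4.13 ft: A R^(2/3) = 24.89 — low.
At y = 4.74 ft: A R^(2/3) = 35.94 — matches.

y_n = 4.74 ft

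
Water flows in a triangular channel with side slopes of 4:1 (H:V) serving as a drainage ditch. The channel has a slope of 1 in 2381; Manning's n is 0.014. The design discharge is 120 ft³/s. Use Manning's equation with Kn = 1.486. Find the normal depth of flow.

Manning's equation rearranged: A R^(2/3) = nQ / (1.486·√S) = 0.014 × 120 / (1.486 × √0.00042) = 55.17.
Try y = 2.22 ft: A R^(2/3) = 20.71 — short.
Try y = 3.72 ft: A R^(2/3) = 82.04 — over.
Try y = 3.21 ft: A R^(2/3) = 55.37 — close enough.

y_n = 3.21 ft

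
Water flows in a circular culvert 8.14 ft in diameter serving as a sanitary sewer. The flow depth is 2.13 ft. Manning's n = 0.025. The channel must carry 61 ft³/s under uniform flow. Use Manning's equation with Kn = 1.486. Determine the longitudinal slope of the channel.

For a circular section of diameter D = 8.14 ft at depth y = 2.13 ft, the central angle is θ = 2 arccos(1 − 2y/D) = 2.148 rad. Then A = (D²/8)(θ − sin θ) = 10.85 ft² and P = Dθ/2 = 8.742 ft.
Hydraulic radius R = A/P = 10.85/8.742 = 1.241 ft.
From Manning's equation, S = [nQ / (1.486 A R^(2/3))]² = [0.025 × 61 / (1.486 × 10.85 × 1.241^(2/3))]² = 0.00671.

S = 0.00671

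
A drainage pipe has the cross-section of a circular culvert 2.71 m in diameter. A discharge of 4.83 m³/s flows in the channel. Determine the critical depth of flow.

y_c = 0.962 m

At critical depth, Q² T / (g A³) = 1, i.e. A³/T = Q²/g = 4.83²/9.81 = 2.378.
Try y = 0.655 m: A³/T = 0.5356 — low.
Try y = 1.15 m: A³/T = 4.726 — high.
Try y = 0.962 m: A³/T = 2.379 — close enough.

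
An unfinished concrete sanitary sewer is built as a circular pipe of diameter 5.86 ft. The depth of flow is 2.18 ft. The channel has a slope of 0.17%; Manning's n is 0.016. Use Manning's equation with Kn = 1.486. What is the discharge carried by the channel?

Q = 39.3 ft³/s

For a circular section of diameter D = 5.86 ft at depth y = 2.18 ft, the central angle is θ = 2 arccos(1 − 2y/D) = 2.624 rad. Then A = (D²/8)(θ − sin θ) = 9.139 ft² and P = Dθ/2 = 7.688 ft.
Hydraulic radius R = A/P = 9.139/7.688 = 1.189 ft.
Manning's equation: Q = (1.486/n) A R^(2/3) S^(1/2) = (1.486/0.016) × 9.139 × 1.189^(2/3) × 0.0017^(1/2) = 39.3 ft³/s.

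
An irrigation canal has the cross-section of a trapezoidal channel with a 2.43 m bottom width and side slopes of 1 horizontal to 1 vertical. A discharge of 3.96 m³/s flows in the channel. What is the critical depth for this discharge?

At critical depth, Q² T / (g A³) = 1, i.e. A³/T = Q²/g = 3.96²/9.81 = 1.599.
Trying y = 0.737 m: A³/T = 3.257 — too large.
Trying y = 0.454 m: A³/T = 0.6725 — too small.
Trying y = 0.594 m: A³/T = 1.602 — ≈ 1.599.

y_c = 0.594 m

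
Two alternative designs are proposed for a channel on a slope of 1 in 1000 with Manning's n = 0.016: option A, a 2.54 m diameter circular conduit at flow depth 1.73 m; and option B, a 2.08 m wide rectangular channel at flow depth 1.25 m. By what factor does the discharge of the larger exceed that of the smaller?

Channel A: For a circular section of diameter D = 2.54 m at depth y = 1.73 m, the central angle is θ = 2 arccos(1 − 2y/D) = 3.883 rad. Then A = (D²/8)(θ − sin θ) = 3.676 m² and P = Dθ/2 = 4.931 m. Hydraulic radius R = A/P = 3.676/4.931 = 0.7454 m. Q_A = (1/0.016)·3.676·0.7454^(2/3)·√0.001 = 5.973 m³/s.
Channel B: Flow area A = b·y = 2.08 × 1.25 = 2.6 m². Wetted perimeter P = b + 2y = 2.08 + 2×1.25 = 4.58 m. Hydraulic radius R = A/P = 2.6/4.58 = 0.5677 m. Q_B = (1/0.016)·2.6·0.5677^(2/3)·√0.001 = 3.523 m³/s.
The larger discharge is 5.973 m³/s and the smaller is 3.523 m³/s; the ratio is 1.7.

1.7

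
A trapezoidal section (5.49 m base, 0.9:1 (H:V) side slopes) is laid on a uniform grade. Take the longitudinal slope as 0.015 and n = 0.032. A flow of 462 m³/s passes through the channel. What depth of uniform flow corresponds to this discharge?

y_n = 5.64 m

Manning's equation rearranged: A R^(2/3) = nQ / (1·√S) = 0.032 × 462 / (√0.015) = 120.7.
Trying y = 6.65 m: A R^(2/3) = 167.9 — over.
Trying y = 4.95 m: A R^(2/3) = 93.49 — short.
Trying y = 5.64 m: A R^(2/3) = 120.7 — close enough.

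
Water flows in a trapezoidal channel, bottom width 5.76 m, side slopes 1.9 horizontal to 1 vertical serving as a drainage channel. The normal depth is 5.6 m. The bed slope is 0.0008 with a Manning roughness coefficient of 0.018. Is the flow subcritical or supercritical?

With bottom width b = 5.76 m and side slope z = 1.9: A = (b + zy)y = (5.76 + 1.9×5.6)×5.6 = 91.84 m²; P = b + 2y√(1+z²) = 5.76 + 2×5.6×2.147 = 29.81 m.
Hydraulic radius R = A/P = 91.84/29.81 = 3.081 m.
V = (1/n) R^(2/3) √S = (1/0.018) × 3.081^(2/3) × √0.0008 = 3.327 m/s. Hydraulic depth D_h = A/T = 91.84/27.04 = 3.396 m.
Froude number Fr = V/√(g·D_h) = 3.327/√(9.81×3.396) = 0.576, which is less than 1, so the flow is subcritical.

subcritical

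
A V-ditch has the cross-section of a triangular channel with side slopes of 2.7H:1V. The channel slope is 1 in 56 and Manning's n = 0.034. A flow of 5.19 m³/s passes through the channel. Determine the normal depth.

y_n = 0.924 m

Manning's equation rearranged: A R^(2/3) = nQ / (1·√S) = 0.034 × 5.19 / (√0.01786) = 1.321.
At y = 1.03 m: A R^(2/3) = 1.763 — over.
At y = 0.787 m: A R^(2/3) = 0.8603 — short.
At y = 0.924 m: A R^(2/3) = 1.32 — ≈ 1.321.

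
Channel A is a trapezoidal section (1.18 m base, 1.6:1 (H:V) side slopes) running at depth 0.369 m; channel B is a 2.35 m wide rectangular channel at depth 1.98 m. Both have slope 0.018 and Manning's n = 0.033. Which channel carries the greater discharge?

channel B

Channel A: With bottom width b = 1.18 m and side slope z = 1.6: A = (b + zy)y = (1.18 + 1.6×0.369)×0.369 = 0.6533 m²; P = b + 2y√(1+z²) = 1.18 + 2×0.369×1.887 = 2.572 m. Hydraulic radius R = A/P = 0.6533/2.572 = 0.254 m. Q_A = (1/0.033)·0.6533·0.254^(2/3)·√0.018 = 1.065 m³/s.
Channel B: Flow area A = b·y = 2.35 × 1.98 = 4.653 m². Wetted perimeter P = b + 2y = 2.35 + 2×1.98 = 6.31 m. Hydraulic radius R = A/P = 4.653/6.31 = 0.7374 m. Q_B = (1/0.033)·4.653·0.7374^(2/3)·√0.018 = 15.44 m³/s.
Q_A = 1.065 m³/s vs Q_B = 15.44 m³/s, so channel B carries more.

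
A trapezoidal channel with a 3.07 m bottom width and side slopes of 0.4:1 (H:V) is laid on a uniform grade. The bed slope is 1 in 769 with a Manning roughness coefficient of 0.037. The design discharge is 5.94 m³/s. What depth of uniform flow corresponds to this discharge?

y_n = 1.69 m

Manning's equation rearranged: A R^(2/3) = nQ / (1·√S) = 0.037 × 5.94 / (√0.0013) = 6.095.
Try y = 1.89 m: A R^(2/3) = 7.292 — too large.
Try y = 1.69 m: A R^(2/3) = 6.09 — matches.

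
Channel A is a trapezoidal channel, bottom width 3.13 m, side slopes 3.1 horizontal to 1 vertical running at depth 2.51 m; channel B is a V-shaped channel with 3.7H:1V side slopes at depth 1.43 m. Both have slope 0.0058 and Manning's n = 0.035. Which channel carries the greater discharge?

Channel A: With bottom width b = 3.13 m and side slope z = 3.1: A = (b + zy)y = (3.13 + 3.1×2.51)×2.51 = 27.39 m²; P = b + 2y√(1+z²) = 3.13 + 2×2.51×3.257 = 19.48 m. Hydraulic radius R = A/P = 27.39/19.48 = 1.406 m. Q_A = (1/0.035)·27.39·1.406^(2/3)·√0.0058 = 74.78 m³/s.
Channel B: For a triangular section with side slope z = 3.7: A = zy² = 3.7×1.43² = 7.566 m²; P = 2y√(1+z²) = 2×1.43×3.833 = 10.96 m. Hydraulic radius R = A/P = 7.566/10.96 = 0.6902 m. Q_B = (1/0.035)·7.566·0.6902^(2/3)·√0.0058 = 12.86 m³/s.
Q_A = 74.78 m³/s vs Q_B = 12.86 m³/s, so channel A carries more.

channel A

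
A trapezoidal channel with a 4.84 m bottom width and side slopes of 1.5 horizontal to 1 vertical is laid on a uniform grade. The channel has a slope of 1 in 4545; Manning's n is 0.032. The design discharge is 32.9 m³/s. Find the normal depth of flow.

Manning's equation rearranged: A R^(2/3) = nQ / (1·√S) = 0.032 × 32.9 / (√0.00022) = 70.98.
Try y = 4.67 m: A R^(2/3) = 103.3 — too large.
Try y = 2.91 m: A R^(2/3) = 38.86 — too small.
Try y = 3.91 m: A R^(2/3) = 71.02 — ≈ 70.98.

y_n = 3.91 m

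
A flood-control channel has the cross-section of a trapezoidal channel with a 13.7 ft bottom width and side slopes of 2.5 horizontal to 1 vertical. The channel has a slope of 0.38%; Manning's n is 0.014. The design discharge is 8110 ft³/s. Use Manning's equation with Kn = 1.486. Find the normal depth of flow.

y_n = 10 ft

Manning's equation rearranged: A R^(2/3) = nQ / (1.486·√S) = 0.014 × 8110 / (1.486 × √0.0038) = 1239.
Trying y = 8.32 ft: A R^(2/3) = 828.8 — short.
Trying y = 10.8 ft: A R^(2/3) = 1470 — over.
Trying y = 10 ft: A R^(2/3) = 1239 — matches.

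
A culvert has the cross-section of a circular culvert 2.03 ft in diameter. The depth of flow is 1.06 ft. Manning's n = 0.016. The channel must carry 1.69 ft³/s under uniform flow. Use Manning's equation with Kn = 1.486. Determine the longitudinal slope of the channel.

For a circular section of diameter D = 2.03 ft at depth y = 1.06 ft, the central angle is θ = 2 arccos(1 − 2y/D) = 3.23 rad. Then A = (D²/8)(θ − sin θ) = 1.71 ft² and P = Dθ/2 = 3.279 ft.
Hydraulic radius R = A/P = 1.71/3.279 = 0.5214 ft.
From Manning's equation, S = [nQ / (1.486 A R^(2/3))]² = [0.016 × 1.69 / (1.486 × 1.71 × 0.5214^(2/3))]² = 0.00027.

S = 0.00027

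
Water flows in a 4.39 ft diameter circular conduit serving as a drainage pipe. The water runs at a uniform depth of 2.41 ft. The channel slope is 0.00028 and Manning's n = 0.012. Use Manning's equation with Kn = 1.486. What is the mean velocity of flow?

V = 2.29 ft/s

For a circular section of diameter D = 4.39 ft at depth y = 2.41 ft, the central angle is θ = 2 arccos(1 − 2y/D) = 3.338 rad. Then A = (D²/8)(θ − sin θ) = 8.51 ft² and P = Dθ/2 = 7.326 ft.
Hydraulic radius R = A/P = 8.51/7.326 = 1.162 ft.
From Manning's equation, V = (1.486/n) R^(2/3) S^(1/2) = (1.486/0.012) × 1.162^(2/3) × 0.00028^(1/2) = 2.29 ft/s.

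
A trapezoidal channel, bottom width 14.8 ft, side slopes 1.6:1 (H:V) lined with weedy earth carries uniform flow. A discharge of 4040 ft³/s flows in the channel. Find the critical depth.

y_c = 9.47 ft

At critical depth, Q² T / (g A³) = 1, i.e. A³/T = Q²/g = 4040²/32.2 = 506900.
Try y = 7.23 ft: A³/T = 182600 — short.
Try y = 12 ft: A³/T = 1277000 — over.
Try y = 9.47 ft: A³/T = 506000 — ≈ 506900.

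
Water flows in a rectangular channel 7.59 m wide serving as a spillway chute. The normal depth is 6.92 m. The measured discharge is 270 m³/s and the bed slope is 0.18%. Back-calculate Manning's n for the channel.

n = 0.015

Flow area A = b·y = 7.59 × 6.92 = 52.52 m². Wetted perimeter P = b + 2y = 7.59 + 2×6.92 = 21.43 m.
Hydraulic radius R = A/P = 52.52/21.43 = 2.451 m.
Rearranging Manning's equation: n = (1/Q) A R^(2/3) S^(1/2) = (1/270) × 52.52 × 2.451^(2/3) × √0.0018 = 0.015.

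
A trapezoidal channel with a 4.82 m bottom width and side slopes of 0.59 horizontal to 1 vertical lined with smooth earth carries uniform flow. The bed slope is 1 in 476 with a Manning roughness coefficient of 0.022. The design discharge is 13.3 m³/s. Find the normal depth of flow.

Manning's equation rearranged: A R^(2/3) = nQ / (1·√S) = 0.022 × 13.3 / (√0.002101) = 6.384.
At y = 1.06 m: A R^(2/3) = 4.944 — too small.
At y = 1.57 m: A R^(2/3) = 9.412 — too large.
At y = 1.24 m: A R^(2/3) = 6.389 — matches.

y_n = 1.24 m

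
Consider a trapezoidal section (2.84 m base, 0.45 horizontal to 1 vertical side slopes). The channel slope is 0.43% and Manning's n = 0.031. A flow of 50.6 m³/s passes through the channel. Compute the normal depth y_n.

y_n = 3.87 m

Manning's equation rearranged: A R^(2/3) = nQ / (1·√S) = 0.031 × 50.6 / (√0.0043) = 23.92.
Try y = 3.42 m: A R^(2/3) = 19.17 — short.
Try y = 4.86 m: A R^(2/3) = 36.28 — over.
Try y = 3.87 m: A R^(2/3) = 23.9 — close enough.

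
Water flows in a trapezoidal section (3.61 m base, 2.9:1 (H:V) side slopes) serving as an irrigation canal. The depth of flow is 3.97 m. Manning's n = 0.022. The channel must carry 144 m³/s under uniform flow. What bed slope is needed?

With bottom width b = 3.61 m and side slope z = 2.9: A = (b + zy)y = (3.61 + 2.9×3.97)×3.97 = 60.04 m²; P = b + 2y√(1+z²) = 3.61 + 2×3.97×3.068 = 27.97 m.
Hydraulic radius R = A/P = 60.04/27.97 = 2.147 m.
From Manning's equation, S = [nQ / (1 A R^(2/3))]² = [0.022 × 144 / (1 × 60.04 × 2.147^(2/3))]² = 0.00101.

S = 0.00101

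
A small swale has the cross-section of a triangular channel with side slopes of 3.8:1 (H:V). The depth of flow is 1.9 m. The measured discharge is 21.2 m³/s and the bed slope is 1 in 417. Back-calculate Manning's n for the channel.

n = 0.0299

For a triangular section with side slope z = 3.8: A = zy² = 3.8×1.9² = 13.72 m²; P = 2y√(1+z²) = 2×1.9×3.929 = 14.93 m.
Hydraulic radius R = A/P = 13.72/14.93 = 0.9187 m.
Rearranging Manning's equation: n = (1/Q) A R^(2/3) S^(1/2) = (1/21.2) × 13.72 × 0.9187^(2/3) × √0.002398 = 0.0299.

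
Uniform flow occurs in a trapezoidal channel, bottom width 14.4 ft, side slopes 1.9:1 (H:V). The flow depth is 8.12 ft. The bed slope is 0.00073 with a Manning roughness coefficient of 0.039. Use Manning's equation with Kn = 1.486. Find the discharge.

Q = 721 ft³/s

With bottom width b = 14.4 ft and side slope z = 1.9: A = (b + zy)y = (14.4 + 1.9×8.12)×8.12 = 242.2 ft²; P = b + 2y√(1+z²) = 14.4 + 2×8.12×2.147 = 49.27 ft.
Hydraulic radius R = A/P = 242.2/49.27 = 4.916 ft.
Manning's equation: Q = (1.486/n) A R^(2/3) S^(1/2) = (1.486/0.039) × 242.2 × 4.916^(2/3) × 0.00073^(1/2) = 721 ft³/s.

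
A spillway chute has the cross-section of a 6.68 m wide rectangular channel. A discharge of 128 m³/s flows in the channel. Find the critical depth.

y_c = 3.35 m

For a rectangular channel, critical depth y_c = (q²/g)^(1/3) where q = Q/b = 128/6.68 = 19.16 m²/s.
So y_c = (19.16²/9.81)^(1/3) = 3.35 m.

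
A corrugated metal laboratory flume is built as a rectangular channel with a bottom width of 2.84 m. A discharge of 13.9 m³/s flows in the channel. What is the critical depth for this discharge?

y_c = 1.35 m

For a rectangular channel, critical depth y_c = (q²/g)^(1/3) where q = Q/b = 13.9/2.84 = 4.894 m²/s.
So y_c = (4.894²/9.81)^(1/3) = 1.35 m.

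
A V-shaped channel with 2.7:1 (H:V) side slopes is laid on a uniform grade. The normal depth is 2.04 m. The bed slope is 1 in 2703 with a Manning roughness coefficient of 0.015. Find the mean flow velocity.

For a triangular section with side slope z = 2.7: A = zy² = 2.7×2.04² = 11.24 m²; P = 2y√(1+z²) = 2×2.04×2.879 = 11.75 m.
Hydraulic radius R = A/P = 11.24/11.75 = 0.9565 m.
From Manning's equation, V = (1/n) R^(2/3) S^(1/2) = (1/0.015) × 0.9565^(2/3) × 0.00037^(1/2) = 1.24 m/s.

V = 1.24 m/s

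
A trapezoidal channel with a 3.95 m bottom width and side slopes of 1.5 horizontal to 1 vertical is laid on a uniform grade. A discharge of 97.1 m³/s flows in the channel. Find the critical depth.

At critical depth, Q² T / (g A³) = 1, i.e. A³/T = Q²/g = 97.1²/9.81 = 961.1.
Trying y = 1.97 m: A³/T = 255.3 — short.
Trying y = 3.15 m: A³/T = 1523 — over.
Trying y = 2.8 m: A³/T = 962.2 — ≈ 961.1.

y_c = 2.8 m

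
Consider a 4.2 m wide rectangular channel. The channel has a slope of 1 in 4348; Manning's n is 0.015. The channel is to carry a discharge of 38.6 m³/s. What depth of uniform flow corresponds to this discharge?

Manning's equation rearranged: A R^(2/3) = nQ / (1·√S) = 0.015 × 38.6 / (√0.00023) = 38.18.
Trying y = 5.56 m: A R^(2/3) = 30.93 — too small.
Trying y = 8.29 m: A R^(2/3) = 49.12 — too large.
Trying y = 6.66 m: A R^(2/3) = 38.21 — ≈ 38.18.

y_n = 6.66 m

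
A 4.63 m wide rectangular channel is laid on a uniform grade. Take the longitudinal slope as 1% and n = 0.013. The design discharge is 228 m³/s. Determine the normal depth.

Manning's equation rearranged: A R^(2/3) = nQ / (1·√S) = 0.013 × 228 / (√0.01) = 29.64.
At y = 5.81 m: A R^(2/3) = 37.64 — high.
At y = 3.85 m: A R^(2/3) = 22.79 — low.
At y = 4.76 m: A R^(2/3) = 29.61 — matches.

y_n = 4.76 m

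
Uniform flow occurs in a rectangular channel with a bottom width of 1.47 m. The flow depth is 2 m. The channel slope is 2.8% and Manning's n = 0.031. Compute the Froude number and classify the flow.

Flow area A = b·y = 1.47 × 2 = 2.94 m². Wetted perimeter P = b + 2y = 1.47 + 2×2 = 5.47 m.
Hydraulic radius R = A/P = 2.94/5.47 = 0.5375 m.
V = (1/n) R^(2/3) √S = (1/0.031) × 0.5375^(2/3) × √0.028 = 3.568 m/s. Hydraulic depth D_h = A/T = 2.94/1.47 = 2 m.
Froude number Fr = V/√(g·D_h) = 3.568/√(9.81×2) = 0.806, which is less than 1, so the flow is subcritical.

subcritical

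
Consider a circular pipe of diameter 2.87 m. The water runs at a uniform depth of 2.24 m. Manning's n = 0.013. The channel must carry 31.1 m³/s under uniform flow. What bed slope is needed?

S = 0.00669

For a circular section of diameter D = 2.87 m at depth y = 2.24 m, the central angle is θ = 2 arccos(1 − 2y/D) = 4.333 rad. Then A = (D²/8)(θ − sin θ) = 5.417 m² and P = Dθ/2 = 6.217 m.
Hydraulic radius R = A/P = 5.417/6.217 = 0.8713 m.
From Manning's equation, S = [nQ / (1 A R^(2/3))]² = [0.013 × 31.1 / (1 × 5.417 × 0.8713^(2/3))]² = 0.00669.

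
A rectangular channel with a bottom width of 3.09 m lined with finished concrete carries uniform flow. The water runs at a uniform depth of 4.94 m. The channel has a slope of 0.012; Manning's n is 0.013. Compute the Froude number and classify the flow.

supercritical

Flow area A = b·y = 3.09 × 4.94 = 15.26 m². Wetted perimeter P = b + 2y = 3.09 + 2×4.94 = 12.97 m.
Hydraulic radius R = A/P = 15.26/12.97 = 1.177 m.
V = (1/n) R^(2/3) √S = (1/0.013) × 1.177^(2/3) × √0.012 = 9.393 m/s. Hydraulic depth D_h = A/T = 15.26/3.09 = 4.94 m.
Froude number Fr = V/√(g·D_h) = 9.393/√(9.81×4.94) = 1.35, which is greater than 1, so the flow is supercritical.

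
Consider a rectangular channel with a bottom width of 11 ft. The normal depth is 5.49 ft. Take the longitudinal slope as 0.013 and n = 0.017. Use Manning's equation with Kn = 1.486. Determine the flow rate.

Q = 1180 ft³/s

Flow area A = b·y = 11 × 5.49 = 60.39 ft². Wetted perimeter P = b + 2y = 11 + 2×5.49 = 21.98 ft.
Hydraulic radius R = A/P = 60.39/21.98 = 2.747 ft.
Manning's equation: Q = (1.486/n) A R^(2/3) S^(1/2) = (1.486/0.017) × 60.39 × 2.747^(2/3) × 0.013^(1/2) = 1180 ft³/s.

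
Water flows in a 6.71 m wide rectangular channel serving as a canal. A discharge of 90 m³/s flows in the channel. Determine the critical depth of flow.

For a rectangular channel, critical depth y_c = (q²/g)^(1/3) where q = Q/b = 90/6.71 = 13.41 m²/s.
So y_c = (13.41²/9.81)^(1/3) = 2.64 m.

y_c = 2.64 m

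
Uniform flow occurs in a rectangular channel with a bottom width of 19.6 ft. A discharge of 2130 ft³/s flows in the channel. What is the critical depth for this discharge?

For a rectangular channel, critical depth y_c = (q²/g)^(1/3) where q = Q/b = 2130/19.6 = 108.7 ft²/s.
So y_c = (108.7²/32.2)^(1/3) = 7.16 ft.

y_c = 7.16 ft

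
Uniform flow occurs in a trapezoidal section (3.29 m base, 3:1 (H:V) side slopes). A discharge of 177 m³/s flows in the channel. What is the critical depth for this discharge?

y_c = 3.22 m

At critical depth, Q² T / (g A³) = 1, i.e. A³/T = Q²/g = 177²/9.81 = 3194.
Trying y = 2.53 m: A³/T = 1129 — short.
Trying y = 4.01 m: A³/T = 8477 — over.
Trying y = 3.22 m: A³/T = 3207 — matches.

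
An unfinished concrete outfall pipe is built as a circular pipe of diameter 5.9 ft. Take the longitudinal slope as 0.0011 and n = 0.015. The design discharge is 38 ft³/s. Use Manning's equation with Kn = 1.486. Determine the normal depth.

y_n = 2.32 ft

Manning's equation rearranged: A R^(2/3) = nQ / (1.486·√S) = 0.015 × 38 / (1.486 × √0.0011) = 11.57.
Try y = 1.99 ft: A R^(2/3) = 8.685 — short.
Try y = 2.89 ft: A R^(2/3) = 17.1 — over.
Try y = 2.32 ft: A R^(2/3) = 11.57 — matches.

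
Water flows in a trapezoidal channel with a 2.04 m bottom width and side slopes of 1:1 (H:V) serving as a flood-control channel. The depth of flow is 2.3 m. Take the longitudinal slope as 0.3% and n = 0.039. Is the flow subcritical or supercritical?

With bottom width b = 2.04 m and side slope z = 1: A = (b + zy)y = (2.04 + 1×2.3)×2.3 = 9.982 m²; P = b + 2y√(1+z²) = 2.04 + 2×2.3×1.414 = 8.545 m.
Hydraulic radius R = A/P = 9.982/8.545 = 1.168 m.
V = (1/n) R^(2/3) √S = (1/0.039) × 1.168^(2/3) × √0.003 = 1.558 m/s. Hydraulic depth D_h = A/T = 9.982/6.64 = 1.503 m.
Froude number Fr = V/√(g·D_h) = 1.558/√(9.81×1.503) = 0.406, which is less than 1, so the flow is subcritical.

subcritical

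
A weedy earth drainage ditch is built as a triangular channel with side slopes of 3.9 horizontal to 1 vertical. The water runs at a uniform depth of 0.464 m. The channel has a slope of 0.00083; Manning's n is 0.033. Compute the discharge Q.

Q = 0.271 m³/s

For a triangular section with side slope z = 3.9: A = zy² = 3.9×0.464² = 0.8397 m²; P = 2y√(1+z²) = 2×0.464×4.026 = 3.736 m.
Hydraulic radius R = A/P = 0.8397/3.736 = 0.2247 m.
Manning's equation: Q = (1/n) A R^(2/3) S^(1/2) = (1/0.033) × 0.8397 × 0.2247^(2/3) × 0.00083^(1/2) = 0.271 m³/s.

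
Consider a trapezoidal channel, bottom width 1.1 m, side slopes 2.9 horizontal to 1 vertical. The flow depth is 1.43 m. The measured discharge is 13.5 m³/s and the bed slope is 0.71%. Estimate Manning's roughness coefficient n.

With bottom width b = 1.1 m and side slope z = 2.9: A = (b + zy)y = (1.1 + 2.9×1.43)×1.43 = 7.503 m²; P = b + 2y√(1+z²) = 1.1 + 2×1.43×3.068 = 9.873 m.
Hydraulic radius R = A/P = 7.503/9.873 = 0.76 m.
Rearranging Manning's equation: n = (1/Q) A R^(2/3) S^(1/2) = (1/13.5) × 7.503 × 0.76^(2/3) × √0.0071 = 0.039.

n = 0.039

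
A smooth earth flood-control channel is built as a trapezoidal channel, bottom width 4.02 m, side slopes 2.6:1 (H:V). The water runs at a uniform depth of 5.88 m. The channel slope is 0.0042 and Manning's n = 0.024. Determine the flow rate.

With bottom width b = 4.02 m and side slope z = 2.6: A = (b + zy)y = (4.02 + 2.6×5.88)×5.88 = 113.5 m²; P = b + 2y√(1+z²) = 4.02 + 2×5.88×2.786 = 36.78 m.
Hydraulic radius R = A/P = 113.5/36.78 = 3.087 m.
Manning's equation: Q = (1/n) A R^(2/3) S^(1/2) = (1/0.024) × 113.5 × 3.087^(2/3) × 0.0042^(1/2) = 650 m³/s.

Q = 650 m³/s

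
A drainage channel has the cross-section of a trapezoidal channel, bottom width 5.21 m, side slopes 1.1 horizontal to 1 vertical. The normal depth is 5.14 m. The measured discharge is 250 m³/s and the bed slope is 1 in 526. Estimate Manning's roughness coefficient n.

n = 0.019

With bottom width b = 5.21 m and side slope z = 1.1: A = (b + zy)y = (5.21 + 1.1×5.14)×5.14 = 55.84 m²; P = b + 2y√(1+z²) = 5.21 + 2×5.14×1.487 = 20.49 m.
Hydraulic radius R = A/P = 55.84/20.49 = 2.725 m.
Rearranging Manning's equation: n = (1/Q) A R^(2/3) S^(1/2) = (1/250) × 55.84 × 2.725^(2/3) × √0.001901 = 0.019.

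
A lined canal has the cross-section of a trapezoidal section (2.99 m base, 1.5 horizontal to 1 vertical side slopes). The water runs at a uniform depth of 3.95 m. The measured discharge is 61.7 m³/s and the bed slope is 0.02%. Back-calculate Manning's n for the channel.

n = 0.013

With bottom width b = 2.99 m and side slope z = 1.5: A = (b + zy)y = (2.99 + 1.5×3.95)×3.95 = 35.21 m²; P = b + 2y√(1+z²) = 2.99 + 2×3.95×1.803 = 17.23 m.
Hydraulic radius R = A/P = 35.21/17.23 = 2.044 m.
Rearranging Manning's equation: n = (1/Q) A R^(2/3) S^(1/2) = (1/61.7) × 35.21 × 2.044^(2/3) × √0.0002 = 0.013.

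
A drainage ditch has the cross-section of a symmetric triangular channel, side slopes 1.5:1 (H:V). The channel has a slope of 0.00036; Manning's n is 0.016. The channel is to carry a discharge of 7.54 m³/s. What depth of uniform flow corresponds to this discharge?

y_n = 2.14 m

Manning's equation rearranged: A R^(2/3) = nQ / (1·√S) = 0.016 × 7.54 / (√0.00036) = 6.358.
At y = 1.63 m: A R^(2/3) = 3.076 — low.
At y = 2.49 m: A R^(2/3) = 9.521 — high.
At y = 2.14 m: A R^(2/3) = 6.357 — matches.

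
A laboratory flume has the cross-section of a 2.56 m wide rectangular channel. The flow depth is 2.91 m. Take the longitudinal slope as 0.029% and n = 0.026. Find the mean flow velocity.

V = 0.606 m/s

Flow area A = b·y = 2.56 × 2.91 = 7.45 m². Wetted perimeter P = b + 2y = 2.56 + 2×2.91 = 8.38 m.
Hydraulic radius R = A/P = 7.45/8.38 = 0.889 m.
From Manning's equation, V = (1/n) R^(2/3) S^(1/2) = (1/0.026) × 0.889^(2/3) × 0.00029^(1/2) = 0.606 m/s.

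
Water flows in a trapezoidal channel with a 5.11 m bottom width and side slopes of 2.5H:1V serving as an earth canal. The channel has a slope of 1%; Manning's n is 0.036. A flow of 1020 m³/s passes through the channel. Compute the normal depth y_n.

Manning's equation rearranged: A R^(2/3) = nQ / (1·√S) = 0.036 × 1020 / (√0.01) = 367.2.
Try y = 6.08 m: A R^(2/3) = 271.6 — low.
Try y = 7.81 m: A R^(2/3) = 491.2 — high.
Try y = 6.91 m: A R^(2/3) = 367 — matches.

y_n = 6.91 m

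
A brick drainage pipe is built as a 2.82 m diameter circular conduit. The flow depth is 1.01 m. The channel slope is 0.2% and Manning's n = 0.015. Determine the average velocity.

For a circular section of diameter D = 2.82 m at depth y = 1.01 m, the central angle is θ = 2 arccos(1 − 2y/D) = 2.566 rad. Then A = (D²/8)(θ − sin θ) = 2.01 m² and P = Dθ/2 = 3.619 m.
Hydraulic radius R = A/P = 2.01/3.619 = 0.5555 m.
From Manning's equation, V = (1/n) R^(2/3) S^(1/2) = (1/0.015) × 0.5555^(2/3) × 0.002^(1/2) = 2.01 m/s.

V = 2.01 m/s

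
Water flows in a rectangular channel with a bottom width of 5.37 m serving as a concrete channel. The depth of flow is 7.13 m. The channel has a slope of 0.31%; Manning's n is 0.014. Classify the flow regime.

Flow area A = b·y = 5.37 × 7.13 = 38.29 m². Wetted perimeter P = b + 2y = 5.37 + 2×7.13 = 19.63 m.
Hydraulic radius R = A/P = 38.29/19.63 = 1.95 m.
V = (1/n) R^(2/3) √S = (1/0.014) × 1.95^(2/3) × √0.0031 = 6.208 m/s. Hydraulic depth D_h = A/T = 38.29/5.37 = 7.13 m.
Froude number Fr = V/√(g·D_h) = 6.208/√(9.81×7.13) = 0.742, which is less than 1, so the flow is subcritical.

subcritical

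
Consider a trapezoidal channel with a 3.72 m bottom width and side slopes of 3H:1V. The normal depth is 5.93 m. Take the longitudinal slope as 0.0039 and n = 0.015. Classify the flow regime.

supercritical

With bottom width b = 3.72 m and side slope z = 3: A = (b + zy)y = (3.72 + 3×5.93)×5.93 = 127.6 m²; P = b + 2y√(1+z²) = 3.72 + 2×5.93×3.162 = 41.22 m.
Hydraulic radius R = A/P = 127.6/41.22 = 3.094 m.
V = (1/n) R^(2/3) √S = (1/0.015) × 3.094^(2/3) × √0.0039 = 8.84 m/s. Hydraulic depth D_h = A/T = 127.6/39.3 = 3.246 m.
Froude number Fr = V/√(g·D_h) = 8.84/√(9.81×3.246) = 1.57, which is greater than 1, so the flow is supercritical.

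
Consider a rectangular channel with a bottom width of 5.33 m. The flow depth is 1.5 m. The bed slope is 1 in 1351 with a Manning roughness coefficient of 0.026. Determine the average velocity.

Flow area A = b·y = 5.33 × 1.5 = 7.995 m². Wetted perimeter P = b + 2y = 5.33 + 2×1.5 = 8.33 m.
Hydraulic radius R = A/P = 7.995/8.33 = 0.9598 m.
From Manning's equation, V = (1/n) R^(2/3) S^(1/2) = (1/0.026) × 0.9598^(2/3) × 0.0007402^(1/2) = 1.02 m/s.

V = 1.02 m/s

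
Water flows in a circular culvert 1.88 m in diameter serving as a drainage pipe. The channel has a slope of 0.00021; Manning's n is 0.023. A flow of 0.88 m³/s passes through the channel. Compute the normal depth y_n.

Manning's equation rearranged: A R^(2/3) = nQ / (1·√S) = 0.023 × 0.88 / (√0.00021) = 1.397.
At y = 1.6 m: A R^(2/3) = 1.731 — high.
At y = 1.14 m: A R^(2/3) = 1.146 — low.
At y = 1.31 m: A R^(2/3) = 1.397 — ≈ 1.397.

y_n = 1.31 m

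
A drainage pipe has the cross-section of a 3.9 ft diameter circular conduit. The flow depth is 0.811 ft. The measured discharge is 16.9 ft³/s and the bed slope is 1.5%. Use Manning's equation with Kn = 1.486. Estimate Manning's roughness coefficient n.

For a circular section of diameter D = 3.9 ft at depth y = 0.811 ft, the central angle is θ = 2 arccos(1 − 2y/D) = 1.894 rad. Then A = (D²/8)(θ − sin θ) = 1.798 ft² and P = Dθ/2 = 3.693 ft.
Hydraulic radius R = A/P = 1.798/3.693 = 0.4869 ft.
Rearranging Manning's equation: n = (1.486/Q) A R^(2/3) S^(1/2) = (1.486/16.9) × 1.798 × 0.4869^(2/3) × √0.015 = 0.012.

n = 0.012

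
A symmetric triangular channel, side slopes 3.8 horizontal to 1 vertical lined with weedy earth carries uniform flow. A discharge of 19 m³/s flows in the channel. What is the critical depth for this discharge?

y_c = 1.39 m

At critical depth, Q² T / (g A³) = 1, i.e. A³/T = Q²/g = 19²/9.81 = 36.8.
Try y = 1.09 m: A³/T = 11.11 — short.
Try y = 1.66 m: A³/T = 91.01 — over.
Try y = 1.39 m: A³/T = 37.46 — close enough.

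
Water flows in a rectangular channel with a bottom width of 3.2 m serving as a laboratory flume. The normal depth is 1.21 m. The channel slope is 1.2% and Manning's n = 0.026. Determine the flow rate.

Flow area A = b·y = 3.2 × 1.21 = 3.872 m². Wetted perimeter P = b + 2y = 3.2 + 2×1.21 = 5.62 m.
Hydraulic radius R = A/P = 3.872/5.62 = 0.689 m.
Manning's equation: Q = (1/n) A R^(2/3) S^(1/2) = (1/0.026) × 3.872 × 0.689^(2/3) × 0.012^(1/2) = 12.7 m³/s.

Q = 12.7 m³/s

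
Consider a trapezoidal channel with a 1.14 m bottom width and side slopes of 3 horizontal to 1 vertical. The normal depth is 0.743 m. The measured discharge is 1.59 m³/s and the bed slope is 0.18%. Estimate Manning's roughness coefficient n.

n = 0.038

With bottom width b = 1.14 m and side slope z = 3: A = (b + zy)y = (1.14 + 3×0.743)×0.743 = 2.503 m²; P = b + 2y√(1+z²) = 1.14 + 2×0.743×3.162 = 5.839 m.
Hydraulic radius R = A/P = 2.503/5.839 = 0.4287 m.
Rearranging Manning's equation: n = (1/Q) A R^(2/3) S^(1/2) = (1/1.59) × 2.503 × 0.4287^(2/3) × √0.0018 = 0.038.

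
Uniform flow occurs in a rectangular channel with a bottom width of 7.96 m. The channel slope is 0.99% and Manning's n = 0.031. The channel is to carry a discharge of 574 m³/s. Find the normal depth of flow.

Manning's equation rearranged: A R^(2/3) = nQ / (1·√S) = 0.031 × 574 / (√0.0099) = 178.8.
Trying y = 12.8 m: A R^(2/3) = 213.6 — too large.
Trying y = 8.96 m: A R^(2/3) = 140.2 — too small.
Trying y = 11 m: A R^(2/3) = 179 — matches.

y_n = 11 m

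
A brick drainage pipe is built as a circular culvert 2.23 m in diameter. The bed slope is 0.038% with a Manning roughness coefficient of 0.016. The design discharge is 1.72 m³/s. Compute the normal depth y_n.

y_n = 1.16 m

Manning's equation rearranged: A R^(2/3) = nQ / (1·√S) = 0.016 × 1.72 / (√0.00038) = 1.412.
Trying y = 0.846 m: A R^(2/3) = 0.8087 — short.
Trying y = 1.16 m: A R^(2/3) = 1.414 — ≈ 1.412.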